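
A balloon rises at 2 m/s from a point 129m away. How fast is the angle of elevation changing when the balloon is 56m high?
0.013045 rad/s

tan(θ) = y/129
sec²(θ) · dθ/dt = (1/129) · dy/dt
dθ/dt = cos²(θ)/129 · 2 = 129/(129² + 56²) · 2
dθ/dt = 0.013045 rad/s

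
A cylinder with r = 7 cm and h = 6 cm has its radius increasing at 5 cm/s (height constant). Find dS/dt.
200π cm²/s

S = 2πrh + 2πr² (lateral + bases)
dS/dt = (2πh + 4πr)·dr/dt = (2π·6 + 4π·7)·5
= 200π cm²/s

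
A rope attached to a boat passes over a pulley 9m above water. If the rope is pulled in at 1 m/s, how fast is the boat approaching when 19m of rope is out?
19√70/140 ≈ 1.135 m/s

rope² = x² + 9²
x = √(19² - 9²) = 2√70
dx/dt = (rope/x) · d(rope)/dt = (19/(2√70)) · (-1) = -19√70/140 m/s
The boat approaches at 19√70/140 ≈ 1.135 m/s.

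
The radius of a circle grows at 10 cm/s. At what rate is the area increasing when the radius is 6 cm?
120π cm²/s

A = πr²
dA/dt = 2πr · dr/dt = 2π(6)(10) = 120π cm²/s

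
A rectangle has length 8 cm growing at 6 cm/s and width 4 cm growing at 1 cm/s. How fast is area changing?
32 cm²/s

A = lw
dA/dt = w·dl/dt + l·dw/dt = 4·6 + 8·1 = 32 cm²/s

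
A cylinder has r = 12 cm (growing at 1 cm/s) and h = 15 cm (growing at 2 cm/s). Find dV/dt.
648π cm³/s

V = πr²h
dV/dt = 2πrh·dr/dt + πr²·dh/dt
= 2π(12)(15)(1) + π(12)²(2)
= 648π cm³/s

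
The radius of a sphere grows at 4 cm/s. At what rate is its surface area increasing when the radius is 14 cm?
448π cm²/s

S = 4πr²
dS/dt = dS/dr · dr/dt = 8πr · 4
At r = 14: dS/dt = 448π cm²/s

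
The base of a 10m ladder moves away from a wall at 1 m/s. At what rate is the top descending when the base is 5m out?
√3/3 ≈ 0.5774 m/s

x² + y² = 10²
2x·dx/dt + 2y·dy/dt = 0
dy/dt = -x/y · dx/dt = -5/(5√3) · 1 = -√3/3 m/s
The top is descending at √3/3 ≈ 0.5774 m/s.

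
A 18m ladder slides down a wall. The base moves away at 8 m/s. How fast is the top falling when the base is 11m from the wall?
88√203/203 ≈ 6.176 m/s

x² + y² = 18²
2x·dx/dt + 2y·dy/dt = 0
dy/dt = -x/y · dx/dt = -11/√203 · 8 = -88√203/203 m/s
The top is descending at 88√203/203 ≈ 6.176 m/s.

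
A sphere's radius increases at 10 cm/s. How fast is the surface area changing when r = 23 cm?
1840π cm²/s

S = 4πr²
dS/dt = dS/dr · dr/dt = 8πr · 10
At r = 23: dS/dt = 1840π cm²/s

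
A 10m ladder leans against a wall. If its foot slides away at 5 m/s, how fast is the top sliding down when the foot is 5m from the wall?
5√3/3 ≈ 2.887 m/s

x² + y² = 10²
2x·dx/dt + 2y·dy/dt = 0
dy/dt = -x/y · dx/dt = -5/(5√3) · 5 = -5√3/3 m/s
The top is descending at 5√3/3 ≈ 2.887 m/s.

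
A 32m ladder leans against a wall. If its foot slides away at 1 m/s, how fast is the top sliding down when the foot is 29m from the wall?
29√183/183 ≈ 2.144 m/s

x² + y² = 32²
2x·dx/dt + 2y·dy/dt = 0
dy/dt = -x/y · dx/dt = -29/√183 · 1 = -29√183/183 m/s
The top is descending at 29√183/183 ≈ 2.144 m/s.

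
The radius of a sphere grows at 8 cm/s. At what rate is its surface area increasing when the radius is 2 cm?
128π cm²/s

S = 4πr²
dS/dt = dS/dr · dr/dt = 8πr · 8
At r = 2: dS/dt = 128π cm²/s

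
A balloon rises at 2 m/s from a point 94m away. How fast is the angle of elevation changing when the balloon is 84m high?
0.01183 rad/s

tan(θ) = y/94
sec²(θ) · dθ/dt = (1/94) · dy/dt
dθ/dt = cos²(θ)/94 · 2 = 94/(94² + 84²) · 2
dθ/dt = 0.01183 rad/s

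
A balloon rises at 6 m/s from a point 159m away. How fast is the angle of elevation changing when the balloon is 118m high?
0.024334 rad/s

tan(θ) = y/159
sec²(θ) · dθ/dt = (1/159) · dy/dt
dθ/dt = cos²(θ)/159 · 6 = 159/(159² + 118²) · 6
dθ/dt = 0.024334 rad/s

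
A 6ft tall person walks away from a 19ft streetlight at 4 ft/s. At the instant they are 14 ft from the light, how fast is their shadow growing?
24/13 ft/s

By similar triangles: 19/(x+s) = 6/s
Solving: s = 6x/13
ds/dt = 6/13 · dx/dt = 6/13 · 4 = 24/13 ft/s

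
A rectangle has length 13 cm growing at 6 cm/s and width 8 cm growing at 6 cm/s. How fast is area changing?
126 cm²/s

A = lw
dA/dt = w·dl/dt + l·dw/dt = 8·6 + 13·6 = 126 cm²/s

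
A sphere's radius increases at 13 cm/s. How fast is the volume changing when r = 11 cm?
6292π cm³/s

V = (4/3)πr³
dV/dt = dV/dr · dr/dt = 4πr² · 13
At r = 11: dV/dt = 6292π cm³/s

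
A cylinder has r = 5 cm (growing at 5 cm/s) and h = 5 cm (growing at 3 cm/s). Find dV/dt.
325π cm³/s

V = πr²h
dV/dt = 2πrh·dr/dt + πr²·dh/dt
= 2π(5)(5)(5) + π(5)²(3)
= 325π cm³/s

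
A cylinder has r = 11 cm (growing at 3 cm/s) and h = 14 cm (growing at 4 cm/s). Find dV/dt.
1408π cm³/s

V = πr²h
dV/dt = 2πrh·dr/dt + πr²·dh/dt
= 2π(11)(14)(3) + π(11)²(4)
= 1408π cm³/s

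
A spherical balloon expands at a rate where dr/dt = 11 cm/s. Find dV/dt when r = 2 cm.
176π cm³/s

V = (4/3)πr³
dV/dt = dV/dr · dr/dt = 4πr² · 11
At r = 2: dV/dt = 176π cm³/s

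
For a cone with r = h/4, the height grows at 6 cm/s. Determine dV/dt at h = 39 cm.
4563π/8 cm³/s

V = (1/3)π(h/4)²h = πh³/48
dV/dt = πh²/16 · 6
At h = 39: dV/dt = 4563π/8 cm³/s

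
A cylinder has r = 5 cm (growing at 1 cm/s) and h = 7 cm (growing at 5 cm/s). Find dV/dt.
195π cm³/s

V = πr²h
dV/dt = 2πrh·dr/dt + πr²·dh/dt
= 2π(5)(7)(1) + π(5)²(5)
= 195π cm³/s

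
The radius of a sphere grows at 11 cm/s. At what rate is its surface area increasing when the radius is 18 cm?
1584π cm²/s

S = 4πr²
dS/dt = dS/dr · dr/dt = 8πr · 11
At r = 18: dS/dt = 1584π cm²/s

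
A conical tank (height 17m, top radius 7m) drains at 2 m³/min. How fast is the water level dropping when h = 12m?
289/(3528π) ≈ 0.02607 m/min

r/h = 7/17, so r = (7/17)h
V = (1/3)πr²h = (1/3)π((7/17)h)²h = (49/867)πh³
dV/dh = (49/289)πh²
dh/dt = (dV/dt)/(dV/dh) = -2/((49/289)π·12²) = -289/(3528π) m/min
The level is dropping at 289/(3528π) ≈ 0.02607 m/min.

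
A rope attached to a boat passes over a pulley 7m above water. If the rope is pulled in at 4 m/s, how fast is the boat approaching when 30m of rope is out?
120√851/851 ≈ 4.114 m/s

rope² = x² + 7²
x = √(30² - 7²) = √851
dx/dt = (rope/x) · d(rope)/dt = (30/√851) · (-4) = -120√851/851 m/s
The boat approaches at 120√851/851 ≈ 4.114 m/s.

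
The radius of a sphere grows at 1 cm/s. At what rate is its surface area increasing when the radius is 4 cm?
32π cm²/s

S = 4πr²
dS/dt = dS/dr · dr/dt = 8πr · 1
At r = 4: dS/dt = 32π cm²/s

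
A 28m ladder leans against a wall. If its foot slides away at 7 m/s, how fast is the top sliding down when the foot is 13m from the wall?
91√615/615 ≈ 3.669 m/s

x² + y² = 28²
2x·dx/dt + 2y·dy/dt = 0
dy/dt = -x/y · dx/dt = -13/√615 · 7 = -91√615/615 m/s
The top is descending at 91√615/615 ≈ 3.669 m/s.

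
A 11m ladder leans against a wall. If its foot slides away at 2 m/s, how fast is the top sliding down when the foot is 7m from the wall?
7√2/6 ≈ 1.65 m/s

x² + y² = 11²
2x·dx/dt + 2y·dy/dt = 0
dy/dt = -x/y · dx/dt = -7/(6√2) · 2 = -7√2/6 m/s
The top is descending at 7√2/6 ≈ 1.65 m/s.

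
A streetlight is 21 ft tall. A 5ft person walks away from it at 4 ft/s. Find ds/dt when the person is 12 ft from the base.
5/4 ft/s

By similar triangles: 21/(x+s) = 5/s
Solving: s = 5x/16
ds/dt = 5/16 · dx/dt = 5/16 · 4 = 5/4 ft/s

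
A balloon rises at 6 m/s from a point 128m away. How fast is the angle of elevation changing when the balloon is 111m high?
0.026755 rad/s

tan(θ) = y/128
sec²(θ) · dθ/dt = (1/128) · dy/dt
dθ/dt = cos²(θ)/128 · 6 = 128/(128² + 111²) · 6
dθ/dt = 0.026755 rad/s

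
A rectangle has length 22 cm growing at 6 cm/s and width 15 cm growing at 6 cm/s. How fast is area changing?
222 cm²/s

A = lw
dA/dt = w·dl/dt + l·dw/dt = 15·6 + 22·6 = 222 cm²/s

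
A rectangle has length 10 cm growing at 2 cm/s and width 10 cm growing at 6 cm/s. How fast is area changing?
80 cm²/s

A = lw
dA/dt = w·dl/dt + l·dw/dt = 10·2 + 10·6 = 80 cm²/s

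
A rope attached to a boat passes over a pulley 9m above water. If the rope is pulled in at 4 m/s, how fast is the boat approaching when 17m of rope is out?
17√13/13 ≈ 4.715 m/s

rope² = x² + 9²
x = √(17² - 9²) = 4√13
dx/dt = (rope/x) · d(rope)/dt = (17/(4√13)) · (-4) = -17√13/13 m/s
The boat approaches at 17√13/13 ≈ 4.715 m/s.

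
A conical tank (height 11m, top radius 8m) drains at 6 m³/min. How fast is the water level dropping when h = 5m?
363/(800π) ≈ 0.1444 m/min

r/h = 8/11, so r = (8/11)h
V = (1/3)πr²h = (1/3)π((8/11)h)²h = (64/363)πh³
dV/dh = (64/121)πh²
dh/dt = (dV/dt)/(dV/dh) = -6/((64/121)π·5²) = -363/(800π) m/min
The level is dropping at 363/(800π) ≈ 0.1444 m/min.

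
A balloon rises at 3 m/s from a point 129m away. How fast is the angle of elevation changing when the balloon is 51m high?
0.020112 rad/s

tan(θ) = y/129
sec²(θ) · dθ/dt = (1/129) · dy/dt
dθ/dt = cos²(θ)/129 · 3 = 129/(129² + 51²) · 3
dθ/dt = 0.020112 rad/s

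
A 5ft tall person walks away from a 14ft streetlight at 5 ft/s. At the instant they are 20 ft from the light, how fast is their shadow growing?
25/9 ft/s

By similar triangles: 14/(x+s) = 5/s
Solving: s = 5x/9
ds/dt = 5/9 · dx/dt = 5/9 · 5 = 25/9 ft/s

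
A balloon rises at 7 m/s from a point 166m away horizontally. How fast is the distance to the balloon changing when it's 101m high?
707√37757/37757 ≈ 3.638 m/s

z² = 166² + y²
z = √(166² + 101²) = √37757
dz/dt = y/z · dy/dt = 101/√37757 · 7 = 707√37757/37757 ≈ 3.638 m/s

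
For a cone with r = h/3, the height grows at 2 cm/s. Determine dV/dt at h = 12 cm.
32π cm³/s

V = (1/3)π(h/3)²h = πh³/27
dV/dt = πh²/9 · 2
At h = 12: dV/dt = 32π cm³/s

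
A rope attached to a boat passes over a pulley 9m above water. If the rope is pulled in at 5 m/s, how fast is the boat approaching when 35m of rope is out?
175√286/572 ≈ 5.174 m/s

rope² = x² + 9²
x = √(35² - 9²) = 2√286
dx/dt = (rope/x) · d(rope)/dt = (35/(2√286)) · (-5) = -175√286/572 m/s
The boat approaches at 175√286/572 ≈ 5.174 m/s.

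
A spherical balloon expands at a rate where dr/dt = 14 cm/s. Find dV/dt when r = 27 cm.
40824π cm³/s

V = (4/3)πr³
dV/dt = dV/dr · dr/dt = 4πr² · 14
At r = 27: dV/dt = 40824π cm³/s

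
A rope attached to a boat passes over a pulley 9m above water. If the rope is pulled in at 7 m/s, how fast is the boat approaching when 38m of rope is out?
266√1363/1363 ≈ 7.205 m/s

rope² = x² + 9²
x = √(38² - 9²) = √1363
dx/dt = (rope/x) · d(rope)/dt = (38/√1363) · (-7) = -266√1363/1363 m/s
The boat approaches at 266√1363/1363 ≈ 7.205 m/s.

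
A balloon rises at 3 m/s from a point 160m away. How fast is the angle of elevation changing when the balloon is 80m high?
0.015 rad/s

tan(θ) = y/160
sec²(θ) · dθ/dt = (1/160) · dy/dt
dθ/dt = cos²(θ)/160 · 3 = 160/(160² + 80²) · 3
dθ/dt = 0.015 rad/s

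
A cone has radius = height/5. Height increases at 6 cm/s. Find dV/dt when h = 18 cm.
1944π/25 cm³/s

V = (1/3)π(h/5)²h = πh³/75
dV/dt = πh²/25 · 6
At h = 18: dV/dt = 1944π/25 cm³/s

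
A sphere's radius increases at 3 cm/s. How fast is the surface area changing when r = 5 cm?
120π cm²/s

S = 4πr²
dS/dt = dS/dr · dr/dt = 8πr · 3
At r = 5: dS/dt = 120π cm²/s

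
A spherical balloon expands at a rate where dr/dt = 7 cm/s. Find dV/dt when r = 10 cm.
2800π cm³/s

V = (4/3)πr³
dV/dt = dV/dr · dr/dt = 4πr² · 7
At r = 10: dV/dt = 2800π cm³/s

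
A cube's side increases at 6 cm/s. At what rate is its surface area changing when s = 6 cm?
432 cm²/s

A = 6s²
dA/dt = 12s · ds/dt = 12·6·6 = 432 cm²/s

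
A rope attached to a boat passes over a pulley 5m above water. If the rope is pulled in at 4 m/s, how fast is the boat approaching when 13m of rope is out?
13/3 ≈ 4.333 m/s

rope² = x² + 5²
x = √(13² - 5²) = 12
dx/dt = (rope/x) · d(rope)/dt = (13/12) · (-4) = -13/3 m/s
The boat approaches at 13/3 ≈ 4.333 m/s.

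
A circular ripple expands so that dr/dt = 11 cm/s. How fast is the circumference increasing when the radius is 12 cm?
22π cm/s

C = 2πr
dC/dt = 2π · dr/dt = 2π · 11 = 22π cm/s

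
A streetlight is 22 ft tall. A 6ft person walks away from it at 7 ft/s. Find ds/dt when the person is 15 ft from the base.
21/8 ft/s

By similar triangles: 22/(x+s) = 6/s
Solving: s = 6x/16
ds/dt = 6/16 · dx/dt = 3/8 · 7 = 21/8 ft/s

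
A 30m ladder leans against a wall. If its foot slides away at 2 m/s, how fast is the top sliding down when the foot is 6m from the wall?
√6/6 ≈ 0.4082 m/s

x² + y² = 30²
2x·dx/dt + 2y·dy/dt = 0
dy/dt = -x/y · dx/dt = -6/(12√6) · 2 = -√6/6 m/s
The top is descending at √6/6 ≈ 0.4082 m/s.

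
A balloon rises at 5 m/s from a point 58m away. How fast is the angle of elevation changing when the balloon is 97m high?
0.022704 rad/s

tan(θ) = y/58
sec²(θ) · dθ/dt = (1/58) · dy/dt
dθ/dt = cos²(θ)/58 · 5 = 58/(58² + 97²) · 5
dθ/dt = 0.022704 rad/s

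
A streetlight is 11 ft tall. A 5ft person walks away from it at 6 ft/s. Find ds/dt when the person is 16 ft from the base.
5 ft/s

By similar triangles: 11/(x+s) = 5/s
Solving: s = 5x/6
ds/dt = 5/6 · dx/dt = 5/6 · 6 = 5 ft/s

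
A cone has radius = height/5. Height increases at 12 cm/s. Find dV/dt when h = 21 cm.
5292π/25 cm³/s

V = (1/3)π(h/5)²h = πh³/75
dV/dt = πh²/25 · 12
At h = 21: dV/dt = 5292π/25 cm³/s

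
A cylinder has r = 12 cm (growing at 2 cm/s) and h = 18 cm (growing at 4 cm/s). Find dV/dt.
1440π cm³/s

V = πr²h
dV/dt = 2πrh·dr/dt + πr²·dh/dt
= 2π(12)(18)(2) + π(12)²(4)
= 1440π cm³/s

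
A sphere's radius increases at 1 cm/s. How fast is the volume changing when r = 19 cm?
1444π cm³/s

V = (4/3)πr³
dV/dt = dV/dr · dr/dt = 4πr² · 1
At r = 19: dV/dt = 1444π cm³/s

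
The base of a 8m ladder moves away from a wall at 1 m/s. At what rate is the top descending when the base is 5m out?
5√39/39 ≈ 0.8006 m/s

x² + y² = 8²
2x·dx/dt + 2y·dy/dt = 0
dy/dt = -x/y · dx/dt = -5/√39 · 1 = -5√39/39 m/s
The top is descending at 5√39/39 ≈ 0.8006 m/s.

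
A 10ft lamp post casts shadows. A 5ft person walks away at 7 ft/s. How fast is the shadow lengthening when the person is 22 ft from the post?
7 ft/s

By similar triangles: 10/(x+s) = 5/s
Solving: s = 5x/5
ds/dt = 5/5 · dx/dt = 1 · 7 = 7 ft/s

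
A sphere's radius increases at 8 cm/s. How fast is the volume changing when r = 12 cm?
4608π cm³/s

V = (4/3)πr³
dV/dt = dV/dr · dr/dt = 4πr² · 8
At r = 12: dV/dt = 4608π cm³/s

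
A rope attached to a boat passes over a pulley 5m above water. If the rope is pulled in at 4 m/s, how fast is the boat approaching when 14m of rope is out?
56√19/57 ≈ 4.282 m/s

rope² = x² + 5²
x = √(14² - 5²) = 3√19
dx/dt = (rope/x) · d(rope)/dt = (14/(3√19)) · (-4) = -56√19/57 m/s
The boat approaches at 56√19/57 ≈ 4.282 m/s.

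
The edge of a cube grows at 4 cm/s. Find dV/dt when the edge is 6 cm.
432 cm³/s

V = s³
dV/dt = 3s² · ds/dt = 3·6²·4 = 432 cm³/s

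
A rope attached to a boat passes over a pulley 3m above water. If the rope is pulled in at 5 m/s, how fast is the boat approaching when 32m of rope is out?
32√1015/203 ≈ 5.022 m/s

rope² = x² + 3²
x = √(32² - 3²) = √1015
dx/dt = (rope/x) · d(rope)/dt = (32/√1015) · (-5) = -32√1015/203 m/s
The boat approaches at 32√1015/203 ≈ 5.022 m/s.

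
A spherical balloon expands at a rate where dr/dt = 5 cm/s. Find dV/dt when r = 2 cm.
80π cm³/s

V = (4/3)πr³
dV/dt = dV/dr · dr/dt = 4πr² · 5
At r = 2: dV/dt = 80π cm³/s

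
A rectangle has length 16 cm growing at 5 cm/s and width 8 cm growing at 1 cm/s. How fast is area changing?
56 cm²/s

A = lw
dA/dt = w·dl/dt + l·dw/dt = 8·5 + 16·1 = 56 cm²/s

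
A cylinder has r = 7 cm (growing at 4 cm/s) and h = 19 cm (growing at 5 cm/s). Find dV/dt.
1309π cm³/s

V = πr²h
dV/dt = 2πrh·dr/dt + πr²·dh/dt
= 2π(7)(19)(4) + π(7)²(5)
= 1309π cm³/s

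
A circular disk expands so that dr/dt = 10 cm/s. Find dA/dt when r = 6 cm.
120π cm²/s

A = πr²
dA/dt = 2πr · dr/dt = 2π(6)(10) = 120π cm²/s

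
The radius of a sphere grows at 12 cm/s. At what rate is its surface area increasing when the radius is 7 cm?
672π cm²/s

S = 4πr²
dS/dt = dS/dr · dr/dt = 8πr · 12
At r = 7: dS/dt = 672π cm²/s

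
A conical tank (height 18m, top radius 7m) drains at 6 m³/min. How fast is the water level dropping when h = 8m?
243/(392π) ≈ 0.1973 m/min

r/h = 7/18, so r = (7/18)h
V = (1/3)πr²h = (1/3)π((7/18)h)²h = (49/972)πh³
dV/dh = (49/324)πh²
dh/dt = (dV/dt)/(dV/dh) = -6/((49/324)π·8²) = -243/(392π) m/min
The level is dropping at 243/(392π) ≈ 0.1973 m/min.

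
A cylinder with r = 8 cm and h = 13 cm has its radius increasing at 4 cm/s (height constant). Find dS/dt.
232π cm²/s

S = 2πrh + 2πr² (lateral + bases)
dS/dt = (2πh + 4πr)·dr/dt = (2π·13 + 4π·8)·4
= 232π cm²/s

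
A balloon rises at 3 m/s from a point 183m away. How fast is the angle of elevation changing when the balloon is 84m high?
0.013541 rad/s

tan(θ) = y/183
sec²(θ) · dθ/dt = (1/183) · dy/dt
dθ/dt = cos²(θ)/183 · 3 = 183/(183² + 84²) · 3
dθ/dt = 0.013541 rad/s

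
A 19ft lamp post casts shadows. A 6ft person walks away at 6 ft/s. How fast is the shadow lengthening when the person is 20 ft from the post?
36/13 ft/s

By similar triangles: 19/(x+s) = 6/s
Solving: s = 6x/13
ds/dt = 6/13 · dx/dt = 6/13 · 6 = 36/13 ft/s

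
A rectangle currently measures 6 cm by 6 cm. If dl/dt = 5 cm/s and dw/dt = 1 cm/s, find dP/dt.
12 cm/s

P = 2(l + w)
dP/dt = 2(dl/dt + dw/dt) = 2(5 + 1) = 12 cm/s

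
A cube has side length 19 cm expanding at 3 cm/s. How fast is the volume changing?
3249 cm³/s

V = s³
dV/dt = 3s² · ds/dt = 3·19²·3 = 3249 cm³/s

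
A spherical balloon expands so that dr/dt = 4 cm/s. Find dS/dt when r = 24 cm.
768π cm²/s

S = 4πr²
dS/dt = dS/dr · dr/dt = 8πr · 4
At r = 24: dS/dt = 768π cm²/s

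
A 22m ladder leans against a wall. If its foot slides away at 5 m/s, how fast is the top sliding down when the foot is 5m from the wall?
25√51/153 ≈ 1.167 m/s

x² + y² = 22²
2x·dx/dt + 2y·dy/dt = 0
dy/dt = -x/y · dx/dt = -5/(3√51) · 5 = -25√51/153 m/s
The top is descending at 25√51/153 ≈ 1.167 m/s.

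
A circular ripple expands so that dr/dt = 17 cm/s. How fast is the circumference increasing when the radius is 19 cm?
34π cm/s

C = 2πr
dC/dt = 2π · dr/dt = 2π · 17 = 34π cm/s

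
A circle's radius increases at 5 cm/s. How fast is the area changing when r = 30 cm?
300π cm²/s

A = πr²
dA/dt = 2πr · dr/dt = 2π(30)(5) = 300π cm²/s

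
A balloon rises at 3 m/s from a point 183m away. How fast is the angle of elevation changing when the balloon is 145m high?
0.010071 rad/s

tan(θ) = y/183
sec²(θ) · dθ/dt = (1/183) · dy/dt
dθ/dt = cos²(θ)/183 · 3 = 183/(183² + 145²) · 3
dθ/dt = 0.010071 rad/s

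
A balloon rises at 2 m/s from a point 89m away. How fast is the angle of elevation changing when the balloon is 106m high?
0.009292 rad/s

tan(θ) = y/89
sec²(θ) · dθ/dt = (1/89) · dy/dt
dθ/dt = cos²(θ)/89 · 2 = 89/(89² + 106²) · 2
dθ/dt = 0.009292 rad/s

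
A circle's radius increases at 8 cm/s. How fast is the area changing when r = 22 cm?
352π cm²/s

A = πr²
dA/dt = 2πr · dr/dt = 2π(22)(8) = 352π cm²/s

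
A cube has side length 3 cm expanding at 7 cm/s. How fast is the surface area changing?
252 cm²/s

A = 6s²
dA/dt = 12s · ds/dt = 12·3·7 = 252 cm²/s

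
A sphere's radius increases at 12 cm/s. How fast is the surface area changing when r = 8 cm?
768π cm²/s

S = 4πr²
dS/dt = dS/dr · dr/dt = 8πr · 12
At r = 8: dS/dt = 768π cm²/s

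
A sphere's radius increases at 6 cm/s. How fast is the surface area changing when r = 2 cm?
96π cm²/s

S = 4πr²
dS/dt = dS/dr · dr/dt = 8πr · 6
At r = 2: dS/dt = 96π cm²/s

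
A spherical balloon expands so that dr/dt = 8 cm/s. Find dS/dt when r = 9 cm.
576π cm²/s

S = 4πr²
dS/dt = dS/dr · dr/dt = 8πr · 8
At r = 9: dS/dt = 576π cm²/s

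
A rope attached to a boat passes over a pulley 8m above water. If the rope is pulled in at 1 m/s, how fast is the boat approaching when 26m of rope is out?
13√17/51 ≈ 1.051 m/s

rope² = x² + 8²
x = √(26² - 8²) = 6√17
dx/dt = (rope/x) · d(rope)/dt = (26/(6√17)) · (-1) = -13√17/51 m/s
The boat approaches at 13√17/51 ≈ 1.051 m/s.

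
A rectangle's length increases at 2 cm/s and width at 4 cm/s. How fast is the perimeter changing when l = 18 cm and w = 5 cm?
12 cm/s

P = 2(l + w)
dP/dt = 2(dl/dt + dw/dt) = 2(2 + 4) = 12 cm/s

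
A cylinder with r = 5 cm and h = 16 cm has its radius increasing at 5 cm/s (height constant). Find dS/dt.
260π cm²/s

S = 2πrh + 2πr² (lateral + bases)
dS/dt = (2πh + 4πr)·dr/dt = (2π·16 + 4π·5)·5
= 260π cm²/s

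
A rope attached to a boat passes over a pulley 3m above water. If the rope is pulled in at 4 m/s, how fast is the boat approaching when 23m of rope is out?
23√130/65 ≈ 4.034 m/s

rope² = x² + 3²
x = √(23² - 3²) = 2√130
dx/dt = (rope/x) · d(rope)/dt = (23/(2√130)) · (-4) = -23√130/65 m/s
The boat approaches at 23√130/65 ≈ 4.034 m/s.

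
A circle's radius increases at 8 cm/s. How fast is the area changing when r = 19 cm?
304π cm²/s

A = πr²
dA/dt = 2πr · dr/dt = 2π(19)(8) = 304π cm²/s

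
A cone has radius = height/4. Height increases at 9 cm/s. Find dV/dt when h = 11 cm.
1089π/16 cm³/s

V = (1/3)π(h/4)²h = πh³/48
dV/dt = πh²/16 · 9
At h = 11: dV/dt = 1089π/16 cm³/s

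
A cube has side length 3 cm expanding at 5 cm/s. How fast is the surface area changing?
180 cm²/s

A = 6s²
dA/dt = 12s · ds/dt = 12·3·5 = 180 cm²/s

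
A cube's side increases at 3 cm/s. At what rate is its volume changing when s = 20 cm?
3600 cm³/s

V = s³
dV/dt = 3s² · ds/dt = 3·20²·3 = 3600 cm³/s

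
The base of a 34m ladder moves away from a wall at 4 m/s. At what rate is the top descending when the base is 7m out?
28√123/369 ≈ 0.8416 m/s

x² + y² = 34²
2x·dx/dt + 2y·dy/dt = 0
dy/dt = -x/y · dx/dt = -7/(3√123) · 4 = -28√123/369 m/s
The top is descending at 28√123/369 ≈ 0.8416 m/s.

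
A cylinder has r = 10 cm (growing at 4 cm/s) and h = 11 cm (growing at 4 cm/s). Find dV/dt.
1280π cm³/s

V = πr²h
dV/dt = 2πrh·dr/dt + πr²·dh/dt
= 2π(10)(11)(4) + π(10)²(4)
= 1280π cm³/s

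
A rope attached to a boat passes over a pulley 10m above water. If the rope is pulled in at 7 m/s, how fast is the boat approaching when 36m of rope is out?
126√299/299 ≈ 7.287 m/s

rope² = x² + 10²
x = √(36² - 10²) = 2√299
dx/dt = (rope/x) · d(rope)/dt = (36/(2√299)) · (-7) = -126√299/299 m/s
The boat approaches at 126√299/299 ≈ 7.287 m/s.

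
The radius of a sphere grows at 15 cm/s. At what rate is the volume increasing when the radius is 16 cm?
15360π cm³/s

V = (4/3)πr³
dV/dt = dV/dr · dr/dt = 4πr² · 15
At r = 16: dV/dt = 15360π cm³/s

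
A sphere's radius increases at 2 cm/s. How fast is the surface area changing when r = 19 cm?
304π cm²/s

S = 4πr²
dS/dt = dS/dr · dr/dt = 8πr · 2
At r = 19: dS/dt = 304π cm²/s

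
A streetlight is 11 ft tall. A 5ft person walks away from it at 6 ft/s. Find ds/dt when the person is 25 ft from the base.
5 ft/s

By similar triangles: 11/(x+s) = 5/s
Solving: s = 5x/6
ds/dt = 5/6 · dx/dt = 5/6 · 6 = 5 ft/s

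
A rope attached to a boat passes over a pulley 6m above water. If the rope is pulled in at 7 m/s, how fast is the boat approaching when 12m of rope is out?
14√3/3 ≈ 8.083 m/s

rope² = x² + 6²
x = √(12² - 6²) = 6√3
dx/dt = (rope/x) · d(rope)/dt = (12/(6√3)) · (-7) = -14√3/3 m/s
The boat approaches at 14√3/3 ≈ 8.083 m/s.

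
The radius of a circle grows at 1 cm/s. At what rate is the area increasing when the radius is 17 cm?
34π cm²/s

A = πr²
dA/dt = 2πr · dr/dt = 2π(17)(1) = 34π cm²/s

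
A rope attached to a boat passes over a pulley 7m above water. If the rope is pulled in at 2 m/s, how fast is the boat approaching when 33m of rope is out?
33√65/130 ≈ 2.047 m/s

rope² = x² + 7²
x = √(33² - 7²) = 4√65
dx/dt = (rope/x) · d(rope)/dt = (33/(4√65)) · (-2) = -33√65/130 m/s
The boat approaches at 33√65/130 ≈ 2.047 m/s.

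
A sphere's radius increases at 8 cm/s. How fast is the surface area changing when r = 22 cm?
1408π cm²/s

S = 4πr²
dS/dt = dS/dr · dr/dt = 8πr · 8
At r = 22: dS/dt = 1408π cm²/s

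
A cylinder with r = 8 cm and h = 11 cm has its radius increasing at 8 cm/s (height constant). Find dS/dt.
432π cm²/s

S = 2πrh + 2πr² (lateral + bases)
dS/dt = (2πh + 4πr)·dr/dt = (2π·11 + 4π·8)·8
= 432π cm²/s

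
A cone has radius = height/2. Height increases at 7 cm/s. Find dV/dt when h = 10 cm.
175π cm³/s

V = (1/3)π(h/2)²h = πh³/12
dV/dt = πh²/4 · 7
At h = 10: dV/dt = 175π cm³/s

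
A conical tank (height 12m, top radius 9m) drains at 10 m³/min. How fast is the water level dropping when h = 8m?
5/(18π) ≈ 0.08842 m/min

r/h = 9/12, so r = (3/4)h
V = (1/3)πr²h = (1/3)π((3/4)h)²h = (3/16)πh³
dV/dh = (9/16)πh²
dh/dt = (dV/dt)/(dV/dh) = -10/((9/16)π·8²) = -5/(18π) m/min
The level is dropping at 5/(18π) ≈ 0.08842 m/min.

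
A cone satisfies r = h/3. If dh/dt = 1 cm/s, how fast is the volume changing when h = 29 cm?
841π/9 cm³/s

V = (1/3)π(h/3)²h = πh³/27
dV/dt = πh²/9 · 1
At h = 29: dV/dt = 841π/9 cm³/s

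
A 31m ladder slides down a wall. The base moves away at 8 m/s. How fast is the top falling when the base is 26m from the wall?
208√285/285 ≈ 12.32 m/s

x² + y² = 31²
2x·dx/dt + 2y·dy/dt = 0
dy/dt = -x/y · dx/dt = -26/√285 · 8 = -208√285/285 m/s
The top is descending at 208√285/285 ≈ 12.32 m/s.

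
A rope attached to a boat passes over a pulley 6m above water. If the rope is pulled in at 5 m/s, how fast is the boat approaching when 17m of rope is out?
85√253/253 ≈ 5.344 m/s

rope² = x² + 6²
x = √(17² - 6²) = √253
dx/dt = (rope/x) · d(rope)/dt = (17/√253) · (-5) = -85√253/253 m/s
The boat approaches at 85√253/253 ≈ 5.344 m/s.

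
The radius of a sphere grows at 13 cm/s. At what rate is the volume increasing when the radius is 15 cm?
11700π cm³/s

V = (4/3)πr³
dV/dt = dV/dr · dr/dt = 4πr² · 13
At r = 15: dV/dt = 11700π cm³/s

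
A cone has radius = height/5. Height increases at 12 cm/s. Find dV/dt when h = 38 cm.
17328π/25 cm³/s

V = (1/3)π(h/5)²h = πh³/75
dV/dt = πh²/25 · 12
At h = 38: dV/dt = 17328π/25 cm³/s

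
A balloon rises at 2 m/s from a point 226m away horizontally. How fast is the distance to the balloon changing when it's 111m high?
222√63397/63397 ≈ 0.8817 m/s

z² = 226² + y²
z = √(226² + 111²) = √63397
dz/dt = y/z · dy/dt = 111/√63397 · 2 = 222√63397/63397 ≈ 0.8817 m/s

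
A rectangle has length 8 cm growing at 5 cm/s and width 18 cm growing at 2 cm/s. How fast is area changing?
106 cm²/s

A = lw
dA/dt = w·dl/dt + l·dw/dt = 18·5 + 8·2 = 106 cm²/s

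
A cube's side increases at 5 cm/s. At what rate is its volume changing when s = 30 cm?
13500 cm³/s

V = s³
dV/dt = 3s² · ds/dt = 3·30²·5 = 13500 cm³/s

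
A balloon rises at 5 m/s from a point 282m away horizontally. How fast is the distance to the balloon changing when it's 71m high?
71√84565/16913 ≈ 1.221 m/s

z² = 282² + y²
z = √(282² + 71²) = √84565
dz/dt = y/z · dy/dt = 71/√84565 · 5 = 71√84565/16913 ≈ 1.221 m/s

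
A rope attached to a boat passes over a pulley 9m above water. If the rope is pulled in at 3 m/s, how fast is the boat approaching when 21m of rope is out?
21√10/20 ≈ 3.32 m/s

rope² = x² + 9²
x = √(21² - 9²) = 6√10
dx/dt = (rope/x) · d(rope)/dt = (21/(6√10)) · (-3) = -21√10/20 m/s
The boat approaches at 21√10/20 ≈ 3.32 m/s.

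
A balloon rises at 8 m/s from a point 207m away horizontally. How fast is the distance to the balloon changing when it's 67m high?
268√47338/23669 ≈ 2.464 m/s

z² = 207² + y²
z = √(207² + 67²) = √47338
dz/dt = y/z · dy/dt = 67/√47338 · 8 = 268√47338/23669 ≈ 2.464 m/s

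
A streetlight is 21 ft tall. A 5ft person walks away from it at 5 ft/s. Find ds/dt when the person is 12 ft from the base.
25/16 ft/s

By similar triangles: 21/(x+s) = 5/s
Solving: s = 5x/16
ds/dt = 5/16 · dx/dt = 5/16 · 5 = 25/16 ft/s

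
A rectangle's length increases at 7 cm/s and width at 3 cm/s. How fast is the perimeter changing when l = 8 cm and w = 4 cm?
20 cm/s

P = 2(l + w)
dP/dt = 2(dl/dt + dw/dt) = 2(7 + 3) = 20 cm/s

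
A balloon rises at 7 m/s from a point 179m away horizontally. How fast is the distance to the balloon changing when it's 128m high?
896√1937/9685 ≈ 4.072 m/s

z² = 179² + y²
z = √(179² + 128²) = 5√1937
dz/dt = y/z · dy/dt = 128/(5√1937) · 7 = 896√1937/9685 ≈ 4.072 m/s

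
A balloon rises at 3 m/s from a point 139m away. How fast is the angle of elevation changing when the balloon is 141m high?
0.010637 rad/s

tan(θ) = y/139
sec²(θ) · dθ/dt = (1/139) · dy/dt
dθ/dt = cos²(θ)/139 · 3 = 139/(139² + 141²) · 3
dθ/dt = 0.010637 rad/s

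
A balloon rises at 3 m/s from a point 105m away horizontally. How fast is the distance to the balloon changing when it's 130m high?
78√1117/1117 ≈ 2.334 m/s

z² = 105² + y²
z = √(105² + 130²) = 5√1117
dz/dt = y/z · dy/dt = 130/(5√1117) · 3 = 78√1117/1117 ≈ 2.334 m/s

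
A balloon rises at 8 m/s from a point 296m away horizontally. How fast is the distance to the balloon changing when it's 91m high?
728√95897/95897 ≈ 2.351 m/s

z² = 296² + y²
z = √(296² + 91²) = √95897
dz/dt = y/z · dy/dt = 91/√95897 · 8 = 728√95897/95897 ≈ 2.351 m/s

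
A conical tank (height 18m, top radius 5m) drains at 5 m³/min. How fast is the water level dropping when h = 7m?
324/(245π) ≈ 0.4209 m/min

r/h = 5/18, so r = (5/18)h
V = (1/3)πr²h = (1/3)π((5/18)h)²h = (25/972)πh³
dV/dh = (25/324)πh²
dh/dt = (dV/dt)/(dV/dh) = -5/((25/324)π·7²) = -324/(245π) m/min
The level is dropping at 324/(245π) ≈ 0.4209 m/min.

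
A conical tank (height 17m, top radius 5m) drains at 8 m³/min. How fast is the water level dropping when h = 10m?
578/(625π) ≈ 0.2944 m/min

r/h = 5/17, so r = (5/17)h
V = (1/3)πr²h = (1/3)π((5/17)h)²h = (25/867)πh³
dV/dh = (25/289)πh²
dh/dt = (dV/dt)/(dV/dh) = -8/((25/289)π·10²) = -578/(625π) m/min
The level is dropping at 578/(625π) ≈ 0.2944 m/min.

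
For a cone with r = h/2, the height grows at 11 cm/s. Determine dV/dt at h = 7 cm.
539π/4 cm³/s

V = (1/3)π(h/2)²h = πh³/12
dV/dt = πh²/4 · 11
At h = 7: dV/dt = 539π/4 cm³/s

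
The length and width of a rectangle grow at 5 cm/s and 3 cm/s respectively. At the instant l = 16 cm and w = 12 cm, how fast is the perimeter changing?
16 cm/s

P = 2(l + w)
dP/dt = 2(dl/dt + dw/dt) = 2(5 + 3) = 16 cm/s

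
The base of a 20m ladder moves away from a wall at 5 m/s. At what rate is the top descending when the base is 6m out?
15√91/91 ≈ 1.572 m/s

x² + y² = 20²
2x·dx/dt + 2y·dy/dt = 0
dy/dt = -x/y · dx/dt = -6/(2√91) · 5 = -15√91/91 m/s
The top is descending at 15√91/91 ≈ 1.572 m/s.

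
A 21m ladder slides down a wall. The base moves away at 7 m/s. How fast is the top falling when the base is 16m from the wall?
112√185/185 ≈ 8.234 m/s

x² + y² = 21²
2x·dx/dt + 2y·dy/dt = 0
dy/dt = -x/y · dx/dt = -16/√185 · 7 = -112√185/185 m/s
The top is descending at 112√185/185 ≈ 8.234 m/s.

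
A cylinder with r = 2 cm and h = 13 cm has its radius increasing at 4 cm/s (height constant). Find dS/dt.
136π cm²/s

S = 2πrh + 2πr² (lateral + bases)
dS/dt = (2πh + 4πr)·dr/dt = (2π·13 + 4π·2)·4
= 136π cm²/s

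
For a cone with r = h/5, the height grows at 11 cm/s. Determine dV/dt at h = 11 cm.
1331π/25 cm³/s

V = (1/3)π(h/5)²h = πh³/75
dV/dt = πh²/25 · 11
At h = 11: dV/dt = 1331π/25 cm³/s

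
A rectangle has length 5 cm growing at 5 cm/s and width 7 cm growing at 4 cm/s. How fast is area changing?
55 cm²/s

A = lw
dA/dt = w·dl/dt + l·dw/dt = 7·5 + 5·4 = 55 cm²/s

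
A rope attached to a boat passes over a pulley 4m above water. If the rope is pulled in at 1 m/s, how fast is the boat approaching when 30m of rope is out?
15√221/221 ≈ 1.009 m/s

rope² = x² + 4²
x = √(30² - 4²) = 2√221
dx/dt = (rope/x) · d(rope)/dt = (30/(2√221)) · (-1) = -15√221/221 m/s
The boat approaches at 15√221/221 ≈ 1.009 m/s.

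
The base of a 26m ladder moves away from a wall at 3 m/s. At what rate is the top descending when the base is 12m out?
18√133/133 ≈ 1.561 m/s

x² + y² = 26²
2x·dx/dt + 2y·dy/dt = 0
dy/dt = -x/y · dx/dt = -12/(2√133) · 3 = -18√133/133 m/s
The top is descending at 18√133/133 ≈ 1.561 m/s.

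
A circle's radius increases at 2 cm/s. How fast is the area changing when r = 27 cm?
108π cm²/s

A = πr²
dA/dt = 2πr · dr/dt = 2π(27)(2) = 108π cm²/s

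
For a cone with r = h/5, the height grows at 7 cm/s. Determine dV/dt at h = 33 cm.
7623π/25 cm³/s

V = (1/3)π(h/5)²h = πh³/75
dV/dt = πh²/25 · 7
At h = 33: dV/dt = 7623π/25 cm³/s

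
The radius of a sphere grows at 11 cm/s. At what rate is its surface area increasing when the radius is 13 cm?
1144π cm²/s

S = 4πr²
dS/dt = dS/dr · dr/dt = 8πr · 11
At r = 13: dS/dt = 1144π cm²/s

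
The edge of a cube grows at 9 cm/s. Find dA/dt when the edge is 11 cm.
1188 cm²/s

A = 6s²
dA/dt = 12s · ds/dt = 12·11·9 = 1188 cm²/s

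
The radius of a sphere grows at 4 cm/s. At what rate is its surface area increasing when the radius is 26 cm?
832π cm²/s

S = 4πr²
dS/dt = dS/dr · dr/dt = 8πr · 4
At r = 26: dS/dt = 832π cm²/s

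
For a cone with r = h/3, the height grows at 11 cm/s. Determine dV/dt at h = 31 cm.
10571π/9 cm³/s

V = (1/3)π(h/3)²h = πh³/27
dV/dt = πh²/9 · 11
At h = 31: dV/dt = 10571π/9 cm³/s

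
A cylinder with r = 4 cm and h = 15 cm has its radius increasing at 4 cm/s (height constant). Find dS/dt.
184π cm²/s

S = 2πrh + 2πr² (lateral + bases)
dS/dt = (2πh + 4πr)·dr/dt = (2π·15 + 4π·4)·4
= 184π cm²/s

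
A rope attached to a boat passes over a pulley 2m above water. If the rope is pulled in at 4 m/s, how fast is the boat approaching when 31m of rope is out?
124√957/957 ≈ 4.008 m/s

rope² = x² + 2²
x = √(31² - 2²) = √957
dx/dt = (rope/x) · d(rope)/dt = (31/√957) · (-4) = -124√957/957 m/s
The boat approaches at 124√957/957 ≈ 4.008 m/s.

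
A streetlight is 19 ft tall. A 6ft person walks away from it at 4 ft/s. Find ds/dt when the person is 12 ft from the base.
24/13 ft/s

By similar triangles: 19/(x+s) = 6/s
Solving: s = 6x/13
ds/dt = 6/13 · dx/dt = 6/13 · 4 = 24/13 ft/s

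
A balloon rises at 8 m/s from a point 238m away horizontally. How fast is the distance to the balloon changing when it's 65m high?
520√60869/60869 ≈ 2.108 m/s

z² = 238² + y²
z = √(238² + 65²) = √60869
dz/dt = y/z · dy/dt = 65/√60869 · 8 = 520√60869/60869 ≈ 2.108 m/s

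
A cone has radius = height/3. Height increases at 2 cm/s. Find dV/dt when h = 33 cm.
242π cm³/s

V = (1/3)π(h/3)²h = πh³/27
dV/dt = πh²/9 · 2
At h = 33: dV/dt = 242π cm³/s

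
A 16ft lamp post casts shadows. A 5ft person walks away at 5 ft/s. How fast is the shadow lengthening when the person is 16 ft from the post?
25/11 ft/s

By similar triangles: 16/(x+s) = 5/s
Solving: s = 5x/11
ds/dt = 5/11 · dx/dt = 5/11 · 5 = 25/11 ft/s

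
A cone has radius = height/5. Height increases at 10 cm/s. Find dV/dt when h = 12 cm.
288π/5 cm³/s

V = (1/3)π(h/5)²h = πh³/75
dV/dt = πh²/25 · 10
At h = 12: dV/dt = 288π/5 cm³/s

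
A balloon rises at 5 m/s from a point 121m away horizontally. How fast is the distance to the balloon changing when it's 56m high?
280√17777/17777 ≈ 2.1 m/s

z² = 121² + y²
z = √(121² + 56²) = √17777
dz/dt = y/z · dy/dt = 56/√17777 · 5 = 280√17777/17777 ≈ 2.1 m/s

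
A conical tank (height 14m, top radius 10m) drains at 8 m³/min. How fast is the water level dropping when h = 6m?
98/(225π) ≈ 0.1386 m/min

r/h = 10/14, so r = (5/7)h
V = (1/3)πr²h = (1/3)π((5/7)h)²h = (25/147)πh³
dV/dh = (25/49)πh²
dh/dt = (dV/dt)/(dV/dh) = -8/((25/49)π·6²) = -98/(225π) m/min
The level is dropping at 98/(225π) ≈ 0.1386 m/min.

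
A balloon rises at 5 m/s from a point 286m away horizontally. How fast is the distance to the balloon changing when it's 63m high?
63√85765/17153 ≈ 1.076 m/s

z² = 286² + y²
z = √(286² + 63²) = √85765
dz/dt = y/z · dy/dt = 63/√85765 · 5 = 63√85765/17153 ≈ 1.076 m/s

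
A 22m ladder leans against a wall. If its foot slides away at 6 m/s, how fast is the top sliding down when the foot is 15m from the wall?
90√259/259 ≈ 5.592 m/s

x² + y² = 22²
2x·dx/dt + 2y·dy/dt = 0
dy/dt = -x/y · dx/dt = -15/√259 · 6 = -90√259/259 m/s
The top is descending at 90√259/259 ≈ 5.592 m/s.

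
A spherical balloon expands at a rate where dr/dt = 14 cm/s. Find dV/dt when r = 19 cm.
20216π cm³/s

V = (4/3)πr³
dV/dt = dV/dr · dr/dt = 4πr² · 14
At r = 19: dV/dt = 20216π cm³/s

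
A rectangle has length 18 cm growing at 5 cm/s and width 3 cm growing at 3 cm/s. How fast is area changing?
69 cm²/s

A = lw
dA/dt = w·dl/dt + l·dw/dt = 3·5 + 18·3 = 69 cm²/s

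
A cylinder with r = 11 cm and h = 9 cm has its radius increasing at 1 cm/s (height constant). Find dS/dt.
62π cm²/s

S = 2πrh + 2πr² (lateral + bases)
dS/dt = (2πh + 4πr)·dr/dt = (2π·9 + 4π·11)·1
= 62π cm²/s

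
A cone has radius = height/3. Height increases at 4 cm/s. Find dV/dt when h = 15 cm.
100π cm³/s

V = (1/3)π(h/3)²h = πh³/27
dV/dt = πh²/9 · 4
At h = 15: dV/dt = 100π cm³/s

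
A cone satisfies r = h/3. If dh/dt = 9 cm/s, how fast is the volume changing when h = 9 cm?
81π cm³/s

V = (1/3)π(h/3)²h = πh³/27
dV/dt = πh²/9 · 9
At h = 9: dV/dt = 81π cm³/s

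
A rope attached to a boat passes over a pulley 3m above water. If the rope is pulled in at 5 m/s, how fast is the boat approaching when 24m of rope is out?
40√7/21 ≈ 5.04 m/s

rope² = x² + 3²
x = √(24² - 3²) = 9√7
dx/dt = (rope/x) · d(rope)/dt = (24/(9√7)) · (-5) = -40√7/21 m/s
The boat approaches at 40√7/21 ≈ 5.04 m/s.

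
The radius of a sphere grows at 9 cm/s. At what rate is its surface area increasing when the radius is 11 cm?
792π cm²/s

S = 4πr²
dS/dt = dS/dr · dr/dt = 8πr · 9
At r = 11: dS/dt = 792π cm²/s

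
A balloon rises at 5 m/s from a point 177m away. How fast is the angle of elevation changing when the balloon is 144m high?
0.016998 rad/s

tan(θ) = y/177
sec²(θ) · dθ/dt = (1/177) · dy/dt
dθ/dt = cos²(θ)/177 · 5 = 177/(177² + 144²) · 5
dθ/dt = 0.016998 rad/s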